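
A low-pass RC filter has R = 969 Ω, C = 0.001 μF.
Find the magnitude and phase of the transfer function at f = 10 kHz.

Step 1 — Angular frequency: ω = 2π·1e+04 = 6.283e+04 rad/s.
Step 2 — Transfer function: H(jω) = 1/(1 + jωRC).
Step 3 — Denominator: 1 + jωRC = 1 + j·6.283e+04·969·1e-09 = 1 + j0.06088.
Step 4 — H = 0.9963 - j0.06066.
Step 5 — Magnitude: |H| = 0.9982 (-0.0 dB); phase: φ = -3.5°.

|H| = 0.9982 (-0.0 dB), φ = -3.5°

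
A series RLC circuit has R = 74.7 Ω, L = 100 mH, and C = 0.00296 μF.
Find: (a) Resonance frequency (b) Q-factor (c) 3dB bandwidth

Step 1 — Resonance: ω₀ = 1/√(LC) = 1/√(0.1·2.96e-09) = 5.812e+04 rad/s.
Step 2 — f₀ = ω₀/(2π) = 9251 Hz.
Step 3 — Series Q: Q = ω₀L/R = 5.812e+04·0.1/74.7 = 77.81.
Step 4 — Bandwidth: Δω = ω₀/Q = 747 rad/s; BW = Δω/(2π) = 118.9 Hz.

(a) f₀ = 9251 Hz  (b) Q = 77.81  (c) BW = 118.9 Hz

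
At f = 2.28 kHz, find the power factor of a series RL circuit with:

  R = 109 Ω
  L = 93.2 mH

Step 1 — Angular frequency: ω = 2π·f = 2π·2280 = 1.433e+04 rad/s.
Step 2 — Component impedances:
  R: Z = R = 109 Ω
  L: Z = jωL = j·1.433e+04·0.0932 = 0 + j1335 Ω
Step 3 — Series combination: Z_total = R + L = 109 + j1335 Ω = 1340∠85.3° Ω.
Step 4 — Power factor: PF = cos(φ) = Re(Z)/|Z| = 109/1339.6 = 0.08137.
Step 5 — Type: Im(Z) = 1335 ⇒ lagging (phase φ = 85.3°).

PF = 0.08137 (lagging, φ = 85.3°)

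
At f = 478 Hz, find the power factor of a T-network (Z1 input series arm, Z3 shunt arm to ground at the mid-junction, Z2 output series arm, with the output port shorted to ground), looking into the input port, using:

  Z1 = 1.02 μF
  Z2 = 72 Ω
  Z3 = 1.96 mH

Step 1 — Angular frequency: ω = 2π·f = 2π·478 = 3003 rad/s.
Step 2 — Component impedances:
  Z1: Z = 1/(jωC) = -j/(ω·C) = 0 - j326.4 Ω
  Z2: Z = R = 72 Ω
  Z3: Z = jωL = j·3003·0.00196 = 0 + j5.887 Ω
Step 3 — With the output port shorted to ground, the output series arm Z2 runs from the junction to ground; the shunt arm Z3 also runs from the junction to ground. They appear in parallel: Z3 || Z2 = 0.4781 + j5.848 Ω.
Step 4 — Series with input arm Z1: Z_in = Z1 + (Z3 || Z2) = 0.4781 - j320.6 Ω = 320.6∠-89.9° Ω.
Step 5 — Power factor: PF = cos(φ) = Re(Z)/|Z| = 0.4781/320.6 = 0.001491.
Step 6 — Type: Im(Z) = -320.6 ⇒ leading (phase φ = -89.9°).

PF = 0.001491 (leading, φ = -89.9°)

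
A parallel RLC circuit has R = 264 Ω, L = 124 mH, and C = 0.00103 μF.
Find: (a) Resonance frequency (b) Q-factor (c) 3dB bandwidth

Step 1 — Resonance: ω₀ = 1/√(LC) = 1/√(0.124·1.03e-09) = 8.849e+04 rad/s.
Step 2 — f₀ = ω₀/(2π) = 1.408e+04 Hz.
Step 3 — Parallel Q: Q = R/(ω₀L) = 264/(8.849e+04·0.124) = 0.02406.
Step 4 — Bandwidth: Δω = ω₀/Q = 3.678e+06 rad/s; BW = Δω/(2π) = 5.853e+05 Hz.

(a) f₀ = 1.408e+04 Hz  (b) Q = 0.02406  (c) BW = 5.853e+05 Hz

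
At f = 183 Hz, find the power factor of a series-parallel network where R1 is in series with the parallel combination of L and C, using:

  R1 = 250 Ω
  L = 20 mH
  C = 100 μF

Step 1 — Angular frequency: ω = 2π·f = 2π·183 = 1150 rad/s.
Step 2 — Component impedances:
  R1: Z = R = 250 Ω
  L: Z = jωL = j·1150·0.02 = 0 + j23 Ω
  C: Z = 1/(jωC) = -j/(ω·C) = 0 - j8.697 Ω
Step 3 — Parallel branch: L || C = 1/(1/L + 1/C) = 0 - j13.99 Ω.
Step 4 — Series with R1: Z_total = R1 + (L || C) = 250 - j13.99 Ω = 250.4∠-3.2° Ω.
Step 5 — Power factor: PF = cos(φ) = Re(Z)/|Z| = 250/250.4 = 0.9984.
Step 6 — Type: Im(Z) = -13.99 ⇒ leading (phase φ = -3.2°).

PF = 0.9984 (leading, φ = -3.2°)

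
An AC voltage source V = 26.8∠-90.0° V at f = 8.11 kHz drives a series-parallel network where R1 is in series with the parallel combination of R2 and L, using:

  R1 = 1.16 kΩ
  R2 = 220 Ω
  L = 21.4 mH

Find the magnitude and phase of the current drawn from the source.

Step 1 — Angular frequency: ω = 2π·f = 2π·8110 = 5.096e+04 rad/s.
Step 2 — Component impedances:
  R1: Z = R = 1160 Ω
  R2: Z = R = 220 Ω
  L: Z = jωL = j·5.096e+04·0.0214 = 0 + j1090 Ω
Step 3 — Parallel branch: R2 || L = 1/(1/R2 + 1/L) = 211.4 + j42.65 Ω.
Step 4 — Series with R1: Z_total = R1 + (R2 || L) = 1371 + j42.65 Ω = 1372∠1.8° Ω.
Step 5 — Source phasor: V = 26.8∠-90.0° V = 0 - j26.8 V.
Step 6 — Ohm's law: I = V / Z_total = (0 - j26.8) / (1371 + j42.65) = -0.0006071 - j0.01952 A.
Step 7 — Convert to polar: |I| = 0.01953 A, ∠I = -91.8°.

I = 0.01953∠-91.8° A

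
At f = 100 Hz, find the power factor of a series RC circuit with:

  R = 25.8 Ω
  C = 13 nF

Step 1 — Angular frequency: ω = 2π·f = 2π·100 = 628.3 rad/s.
Step 2 — Component impedances:
  R: Z = R = 25.8 Ω
  C: Z = 1/(jωC) = -j/(ω·C) = 0 - j1.224e+05 Ω
Step 3 — Series combination: Z_total = R + C = 25.8 - j1.224e+05 Ω = 1.224e+05∠-90.0° Ω.
Step 4 — Power factor: PF = cos(φ) = Re(Z)/|Z| = 25.8/1.2243e+05 = 0.0002107.
Step 5 — Type: Im(Z) = -1.224e+05 ⇒ leading (phase φ = -90.0°).

PF = 0.0002107 (leading, φ = -90.0°)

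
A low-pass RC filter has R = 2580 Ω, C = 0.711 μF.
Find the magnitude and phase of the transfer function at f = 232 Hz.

Step 1 — Angular frequency: ω = 2π·232 = 1458 rad/s.
Step 2 — Transfer function: H(jω) = 1/(1 + jωRC).
Step 3 — Denominator: 1 + jωRC = 1 + j·1458·2580·7.11e-07 = 1 + j2.674.
Step 4 — H = 0.1227 - j0.3281.
Step 5 — Magnitude: |H| = 0.3503 (-9.1 dB); phase: φ = -69.5°.

|H| = 0.3503 (-9.1 dB), φ = -69.5°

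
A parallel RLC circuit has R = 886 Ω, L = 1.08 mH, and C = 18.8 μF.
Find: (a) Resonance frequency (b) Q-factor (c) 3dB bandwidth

Step 1 — Resonance: ω₀ = 1/√(LC) = 1/√(0.00108·1.88e-05) = 7018 rad/s.
Step 2 — f₀ = ω₀/(2π) = 1117 Hz.
Step 3 — Parallel Q: Q = R/(ω₀L) = 886/(7018·0.00108) = 116.9.
Step 4 — Bandwidth: Δω = ω₀/Q = 60.04 rad/s; BW = Δω/(2π) = 9.555 Hz.

(a) f₀ = 1117 Hz  (b) Q = 116.9  (c) BW = 9.555 Hz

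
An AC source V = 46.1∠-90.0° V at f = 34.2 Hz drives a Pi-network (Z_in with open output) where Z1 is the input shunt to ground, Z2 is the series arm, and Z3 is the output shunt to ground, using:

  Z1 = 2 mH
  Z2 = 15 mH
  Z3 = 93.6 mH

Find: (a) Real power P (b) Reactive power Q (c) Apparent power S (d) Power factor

Step 1 — Angular frequency: ω = 2π·f = 2π·34.2 = 214.9 rad/s.
Step 2 — Component impedances:
  Z1: Z = jωL = j·214.9·0.002 = 0 + j0.4298 Ω
  Z2: Z = jωL = j·214.9·0.015 = 0 + j3.223 Ω
  Z3: Z = jωL = j·214.9·0.0936 = 0 + j20.11 Ω
Step 3 — With open output, the series arm Z2 and the output shunt Z3 appear in series to ground: Z2 + Z3 = 0 + j23.34 Ω.
Step 4 — Parallel with input shunt Z1: Z_in = Z1 || (Z2 + Z3) = 0 + j0.422 Ω = 0.422∠90.0° Ω.
Step 5 — Source phasor: V = 46.1∠-90.0° V = 0 - j46.1 V.
Step 6 — Current: I = V / Z = -109.2 A = 109.2∠-180.0° A.
Step 7 — Complex power: S = V·I* = 0 + j5036 VA.
Step 8 — Real power: P = Re(S) = 0 W.
Step 9 — Reactive power: Q = Im(S) = 5036 VAR.
Step 10 — Apparent power: |S| = 5036 VA.
Step 11 — Power factor: PF = P/|S| = 0 (lagging).

(a) P = 0 W  (b) Q = 5036 VAR  (c) S = 5036 VA  (d) PF = 0 (lagging)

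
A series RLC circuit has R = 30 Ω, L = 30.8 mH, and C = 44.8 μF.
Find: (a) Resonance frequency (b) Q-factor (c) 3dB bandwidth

Step 1 — Resonance condition Im(Z)=0 gives ω₀ = 1/√(LC).
Step 2 — ω₀ = 1/√(0.0308·4.48e-05) = 851.3 rad/s.
Step 3 — f₀ = ω₀/(2π) = 135.5 Hz.
Step 4 — Series Q: Q = ω₀L/R = 851.3·0.0308/30 = 0.874.
Step 5 — 3dB bandwidth: Δω = ω₀/Q = 974 rad/s; BW = Δω/(2π) = 155 Hz.

(a) f₀ = 135.5 Hz  (b) Q = 0.874  (c) BW = 155 Hz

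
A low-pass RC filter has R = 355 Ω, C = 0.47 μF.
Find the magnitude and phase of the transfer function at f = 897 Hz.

Step 1 — Angular frequency: ω = 2π·897 = 5636 rad/s.
Step 2 — Transfer function: H(jω) = 1/(1 + jωRC).
Step 3 — Denominator: 1 + jωRC = 1 + j·5636·355·4.7e-07 = 1 + j0.9404.
Step 4 — H = 0.5307 - j0.4991.
Step 5 — Magnitude: |H| = 0.7285 (-2.8 dB); phase: φ = -43.2°.

|H| = 0.7285 (-2.8 dB), φ = -43.2°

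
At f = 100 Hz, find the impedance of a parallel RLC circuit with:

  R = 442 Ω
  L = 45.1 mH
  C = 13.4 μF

Step 1 — Angular frequency: ω = 2π·f = 2π·100 = 628.3 rad/s.
Step 2 — Component impedances:
  R: Z = R = 442 Ω
  L: Z = jωL = j·628.3·0.0451 = 0 + j28.34 Ω
  C: Z = 1/(jωC) = -j/(ω·C) = 0 - j118.8 Ω
Step 3 — Parallel combination: 1/Z_total = 1/R + 1/L + 1/C; Z_total = 3.112 + j36.95 Ω = 37.09∠85.2° Ω.

Z = 3.112 + j36.95 Ω = 37.09∠85.2° Ω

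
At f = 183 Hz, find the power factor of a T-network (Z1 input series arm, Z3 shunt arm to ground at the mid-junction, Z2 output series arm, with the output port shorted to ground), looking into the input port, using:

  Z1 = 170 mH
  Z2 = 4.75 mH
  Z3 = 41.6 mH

Step 1 — Angular frequency: ω = 2π·f = 2π·183 = 1150 rad/s.
Step 2 — Component impedances:
  Z1: Z = jωL = j·1150·0.17 = 0 + j195.5 Ω
  Z2: Z = jωL = j·1150·0.00475 = 0 + j5.462 Ω
  Z3: Z = jωL = j·1150·0.0416 = 0 + j47.83 Ω
Step 3 — With the output port shorted to ground, the output series arm Z2 runs from the junction to ground; the shunt arm Z3 also runs from the junction to ground. They appear in parallel: Z3 || Z2 = 0 + j4.902 Ω.
Step 4 — Series with input arm Z1: Z_in = Z1 + (Z3 || Z2) = 0 + j200.4 Ω = 200.4∠90.0° Ω.
Step 5 — Power factor: PF = cos(φ) = Re(Z)/|Z| = 0/200.4 = 0.
Step 6 — Type: Im(Z) = 200.4 ⇒ lagging (phase φ = 90.0°).

PF = 0 (lagging, φ = 90.0°)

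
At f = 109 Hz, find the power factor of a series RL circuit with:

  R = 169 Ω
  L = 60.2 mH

Step 1 — Angular frequency: ω = 2π·f = 2π·109 = 684.9 rad/s.
Step 2 — Component impedances:
  R: Z = R = 169 Ω
  L: Z = jωL = j·684.9·0.0602 = 0 + j41.23 Ω
Step 3 — Series combination: Z_total = R + L = 169 + j41.23 Ω = 174∠13.7° Ω.
Step 4 — Power factor: PF = cos(φ) = Re(Z)/|Z| = 169/173.96 = 0.9715.
Step 5 — Type: Im(Z) = 41.23 ⇒ lagging (phase φ = 13.7°).

PF = 0.9715 (lagging, φ = 13.7°)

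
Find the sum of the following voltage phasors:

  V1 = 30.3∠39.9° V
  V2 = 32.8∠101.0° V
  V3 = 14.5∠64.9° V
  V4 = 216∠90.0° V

Step 1 — Convert each phasor to rectangular form:
  V1 = 30.3·(cos(39.9°) + j·sin(39.9°)) = 23.25 + j19.44 V
  V2 = 32.8·(cos(101.0°) + j·sin(101.0°)) = -6.259 + j32.2 V
  V3 = 14.5·(cos(64.9°) + j·sin(64.9°)) = 6.151 + j13.13 V
  V4 = 216·(cos(90.0°) + j·sin(90.0°)) = 0 + j216 V
Step 2 — Sum components: V_total = 23.14 + j280.8 V.
Step 3 — Convert to polar: |V_total| = 281.7 V, ∠V_total = 85.3°.

V_total = 281.7∠85.3° V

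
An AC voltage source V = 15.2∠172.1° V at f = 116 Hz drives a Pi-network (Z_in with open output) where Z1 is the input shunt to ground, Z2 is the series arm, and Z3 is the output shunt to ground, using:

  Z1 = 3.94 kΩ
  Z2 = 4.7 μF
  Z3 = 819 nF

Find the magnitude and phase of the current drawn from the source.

Step 1 — Angular frequency: ω = 2π·f = 2π·116 = 728.8 rad/s.
Step 2 — Component impedances:
  Z1: Z = R = 3940 Ω
  Z2: Z = 1/(jωC) = -j/(ω·C) = 0 - j291.9 Ω
  Z3: Z = 1/(jωC) = -j/(ω·C) = 0 - j1675 Ω
Step 3 — With open output, the series arm Z2 and the output shunt Z3 appear in series to ground: Z2 + Z3 = 0 - j1967 Ω.
Step 4 — Parallel with input shunt Z1: Z_in = Z1 || (Z2 + Z3) = 786.2 - j1575 Ω = 1760∠-63.5° Ω.
Step 5 — Source phasor: V = 15.2∠172.1° V = -15.06 + j2.089 V.
Step 6 — Ohm's law: I = V / Z_total = (-15.06 + j2.089) / (786.2 - j1575) = -0.004883 - j0.007123 A.
Step 7 — Convert to polar: |I| = 0.008636 A, ∠I = -124.4°.

I = 0.008636∠-124.4° A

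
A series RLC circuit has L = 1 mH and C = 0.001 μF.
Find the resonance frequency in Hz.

Step 1 — Resonance condition Im(Z)=0 gives ω₀ = 1/√(LC).
Step 2 — ω₀ = 1/√(0.001·1e-09) = 1e+06 rad/s.
Step 3 — f₀ = ω₀/(2π) = 1.592e+05 Hz.

f₀ = 1.592e+05 Hz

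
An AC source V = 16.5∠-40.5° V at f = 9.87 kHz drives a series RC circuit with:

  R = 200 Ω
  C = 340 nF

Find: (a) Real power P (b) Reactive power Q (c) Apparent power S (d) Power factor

Step 1 — Angular frequency: ω = 2π·f = 2π·9870 = 6.202e+04 rad/s.
Step 2 — Component impedances:
  R: Z = R = 200 Ω
  C: Z = 1/(jωC) = -j/(ω·C) = 0 - j47.43 Ω
Step 3 — Series combination: Z_total = R + C = 200 - j47.43 Ω = 205.5∠-13.3° Ω.
Step 4 — Source phasor: V = 16.5∠-40.5° V = 12.55 - j10.72 V.
Step 5 — Current: I = V / Z = 0.07142 - j0.03664 A = 0.08027∠-27.2° A.
Step 6 — Complex power: S = V·I* = 1.289 - j0.3056 VA.
Step 7 — Real power: P = Re(S) = 1.289 W.
Step 8 — Reactive power: Q = Im(S) = -0.3056 VAR.
Step 9 — Apparent power: |S| = 1.325 VA.
Step 10 — Power factor: PF = P/|S| = 0.973 (leading).

(a) P = 1.289 W  (b) Q = -0.3056 VAR  (c) S = 1.325 VA  (d) PF = 0.973 (leading)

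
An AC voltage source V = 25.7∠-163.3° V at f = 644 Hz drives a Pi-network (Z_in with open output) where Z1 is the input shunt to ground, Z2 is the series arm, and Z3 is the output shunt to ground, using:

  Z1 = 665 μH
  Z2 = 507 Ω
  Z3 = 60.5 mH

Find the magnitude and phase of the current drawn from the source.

Step 1 — Angular frequency: ω = 2π·f = 2π·644 = 4046 rad/s.
Step 2 — Component impedances:
  Z1: Z = jωL = j·4046·0.000665 = 0 + j2.691 Ω
  Z2: Z = R = 507 Ω
  Z3: Z = jωL = j·4046·0.0605 = 0 + j244.8 Ω
Step 3 — With open output, the series arm Z2 and the output shunt Z3 appear in series to ground: Z2 + Z3 = 507 + j244.8 Ω.
Step 4 — Parallel with input shunt Z1: Z_in = Z1 || (Z2 + Z3) = 0.01153 + j2.685 Ω = 2.685∠89.8° Ω.
Step 5 — Source phasor: V = 25.7∠-163.3° V = -24.62 - j7.385 V.
Step 6 — Ohm's law: I = V / Z_total = (-24.62 - j7.385) / (0.01153 + j2.685) = -2.79 + j9.155 A.
Step 7 — Convert to polar: |I| = 9.571 A, ∠I = 106.9°.

I = 9.571∠106.9° A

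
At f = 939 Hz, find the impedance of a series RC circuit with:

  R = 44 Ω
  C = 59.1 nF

Step 1 — Angular frequency: ω = 2π·f = 2π·939 = 5900 rad/s.
Step 2 — Component impedances:
  R: Z = R = 44 Ω
  C: Z = 1/(jωC) = -j/(ω·C) = 0 - j2868 Ω
Step 3 — Series combination: Z_total = R + C = 44 - j2868 Ω = 2868∠-89.1° Ω.

Z = 44 - j2868 Ω = 2868∠-89.1° Ω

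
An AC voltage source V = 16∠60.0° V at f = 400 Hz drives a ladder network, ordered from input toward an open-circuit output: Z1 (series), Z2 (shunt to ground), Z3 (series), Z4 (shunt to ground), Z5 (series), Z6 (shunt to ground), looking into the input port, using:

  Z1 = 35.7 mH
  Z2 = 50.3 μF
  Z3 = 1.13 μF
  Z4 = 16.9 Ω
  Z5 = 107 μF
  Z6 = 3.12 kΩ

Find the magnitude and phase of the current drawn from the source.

Step 1 — Angular frequency: ω = 2π·f = 2π·400 = 2513 rad/s.
Step 2 — Component impedances:
  Z1: Z = jωL = j·2513·0.0357 = 0 + j89.72 Ω
  Z2: Z = 1/(jωC) = -j/(ω·C) = 0 - j7.91 Ω
  Z3: Z = 1/(jωC) = -j/(ω·C) = 0 - j352.1 Ω
  Z4: Z = R = 16.9 Ω
  Z5: Z = 1/(jωC) = -j/(ω·C) = 0 - j3.719 Ω
  Z6: Z = R = 3120 Ω
Step 3 — Ladder network (open output): work backward from the far end, alternating series and parallel combinations. Z_in = 0.008097 + j81.99 Ω = 81.99∠90.0° Ω.
Step 4 — Source phasor: V = 16∠60.0° V = 8 + j13.86 V.
Step 5 — Ohm's law: I = V / Z_total = (8 + j13.86) / (0.008097 + j81.99) = 0.169 - j0.09756 A.
Step 6 — Convert to polar: |I| = 0.1952 A, ∠I = -30.0°.

I = 0.1952∠-30.0° A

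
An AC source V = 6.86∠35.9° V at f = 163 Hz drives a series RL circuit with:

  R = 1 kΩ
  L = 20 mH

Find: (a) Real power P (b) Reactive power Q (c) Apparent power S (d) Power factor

Step 1 — Angular frequency: ω = 2π·f = 2π·163 = 1024 rad/s.
Step 2 — Component impedances:
  R: Z = R = 1000 Ω
  L: Z = jωL = j·1024·0.02 = 0 + j20.48 Ω
Step 3 — Series combination: Z_total = R + L = 1000 + j20.48 Ω = 1000∠1.2° Ω.
Step 4 — Source phasor: V = 6.86∠35.9° V = 5.557 + j4.023 V.
Step 5 — Current: I = V / Z = 0.005637 + j0.003907 A = 0.006859∠34.7° A.
Step 6 — Complex power: S = V·I* = 0.04704 + j0.0009635 VA.
Step 7 — Real power: P = Re(S) = 0.04704 W.
Step 8 — Reactive power: Q = Im(S) = 0.0009635 VAR.
Step 9 — Apparent power: |S| = 0.04705 VA.
Step 10 — Power factor: PF = P/|S| = 0.9998 (lagging).

(a) P = 0.04704 W  (b) Q = 0.0009635 VAR  (c) S = 0.04705 VA  (d) PF = 0.9998 (lagging)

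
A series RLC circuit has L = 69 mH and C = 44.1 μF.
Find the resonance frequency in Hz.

Step 1 — Resonance condition Im(Z)=0 gives ω₀ = 1/√(LC).
Step 2 — ω₀ = 1/√(0.069·4.41e-05) = 573.3 rad/s.
Step 3 — f₀ = ω₀/(2π) = 91.24 Hz.

f₀ = 91.24 Hz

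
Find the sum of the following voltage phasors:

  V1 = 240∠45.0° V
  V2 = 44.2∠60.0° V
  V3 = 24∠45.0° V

Step 1 — Convert each phasor to rectangular form:
  V1 = 240·(cos(45.0°) + j·sin(45.0°)) = 169.7 + j169.7 V
  V2 = 44.2·(cos(60.0°) + j·sin(60.0°)) = 22.1 + j38.28 V
  V3 = 24·(cos(45.0°) + j·sin(45.0°)) = 16.97 + j16.97 V
Step 2 — Sum components: V_total = 208.8 + j225 V.
Step 3 — Convert to polar: |V_total| = 306.9 V, ∠V_total = 47.1°.

V_total = 306.9∠47.1° V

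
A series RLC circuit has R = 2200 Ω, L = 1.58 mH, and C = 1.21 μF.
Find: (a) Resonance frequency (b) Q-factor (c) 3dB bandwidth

Step 1 — Resonance condition Im(Z)=0 gives ω₀ = 1/√(LC).
Step 2 — ω₀ = 1/√(0.00158·1.21e-06) = 2.287e+04 rad/s.
Step 3 — f₀ = ω₀/(2π) = 3640 Hz.
Step 4 — Series Q: Q = ω₀L/R = 2.287e+04·0.00158/2200 = 0.01643.
Step 5 — 3dB bandwidth: Δω = ω₀/Q = 1.392e+06 rad/s; BW = Δω/(2π) = 2.216e+05 Hz.

(a) f₀ = 3640 Hz  (b) Q = 0.01643  (c) BW = 2.216e+05 Hz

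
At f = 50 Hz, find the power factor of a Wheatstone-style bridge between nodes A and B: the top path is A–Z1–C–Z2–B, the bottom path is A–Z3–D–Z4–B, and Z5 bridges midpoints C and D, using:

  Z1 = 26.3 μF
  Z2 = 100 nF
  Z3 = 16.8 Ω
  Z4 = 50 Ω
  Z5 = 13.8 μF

Step 1 — Angular frequency: ω = 2π·f = 2π·50 = 314.2 rad/s.
Step 2 — Component impedances:
  Z1: Z = 1/(jωC) = -j/(ω·C) = 0 - j121 Ω
  Z2: Z = 1/(jωC) = -j/(ω·C) = 0 - j3.183e+04 Ω
  Z3: Z = R = 16.8 Ω
  Z4: Z = R = 50 Ω
  Z5: Z = 1/(jωC) = -j/(ω·C) = 0 - j230.7 Ω
Step 3 — Bridge requires nodal analysis (the Z5 bridge couples midpoints C and D, so the two paths cannot be reduced to a simple series/parallel combination). Setting node B to ground and injecting 1 A at node A, the 3-node admittance system at A, C, D solves to V_A = Z_AB = 66.76 - j0.9173 Ω = 66.77∠-0.8° Ω.
Step 4 — Power factor: PF = cos(φ) = Re(Z)/|Z| = 66.76/66.77 = 0.9999.
Step 5 — Type: Im(Z) = -0.9173 ⇒ leading (phase φ = -0.8°).

PF = 0.9999 (leading, φ = -0.8°)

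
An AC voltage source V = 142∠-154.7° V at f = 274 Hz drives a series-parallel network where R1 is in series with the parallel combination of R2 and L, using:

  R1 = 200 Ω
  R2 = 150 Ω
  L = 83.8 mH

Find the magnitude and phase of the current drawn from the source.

Step 1 — Angular frequency: ω = 2π·f = 2π·274 = 1722 rad/s.
Step 2 — Component impedances:
  R1: Z = R = 200 Ω
  R2: Z = R = 150 Ω
  L: Z = jωL = j·1722·0.0838 = 0 + j144.3 Ω
Step 3 — Parallel branch: R2 || L = 1/(1/R2 + 1/L) = 72.08 + j74.94 Ω.
Step 4 — Series with R1: Z_total = R1 + (R2 || L) = 272.1 + j74.94 Ω = 282.2∠15.4° Ω.
Step 5 — Source phasor: V = 142∠-154.7° V = -128.4 - j60.68 V.
Step 6 — Ohm's law: I = V / Z_total = (-128.4 - j60.68) / (272.1 + j74.94) = -0.4957 - j0.08651 A.
Step 7 — Convert to polar: |I| = 0.5032 A, ∠I = -170.1°.

I = 0.5032∠-170.1° A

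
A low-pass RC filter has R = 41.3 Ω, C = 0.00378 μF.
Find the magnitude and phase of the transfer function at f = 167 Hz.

Step 1 — Angular frequency: ω = 2π·167 = 1049 rad/s.
Step 2 — Transfer function: H(jω) = 1/(1 + jωRC).
Step 3 — Denominator: 1 + jωRC = 1 + j·1049·41.3·3.78e-09 = 1 + j0.0001638.
Step 4 — H = 1 - j0.0001638.
Step 5 — Magnitude: |H| = 1 (-0.0 dB); phase: φ = -0.0°.

|H| = 1 (-0.0 dB), φ = -0.0°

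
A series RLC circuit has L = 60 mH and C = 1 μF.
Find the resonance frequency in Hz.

Step 1 — Resonance condition Im(Z)=0 gives ω₀ = 1/√(LC).
Step 2 — ω₀ = 1/√(0.06·1e-06) = 4082 rad/s.
Step 3 — f₀ = ω₀/(2π) = 649.7 Hz.

f₀ = 649.7 Hz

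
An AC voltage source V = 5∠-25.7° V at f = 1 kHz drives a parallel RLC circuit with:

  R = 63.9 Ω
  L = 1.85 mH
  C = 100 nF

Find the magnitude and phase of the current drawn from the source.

Step 1 — Angular frequency: ω = 2π·f = 2π·1000 = 6283 rad/s.
Step 2 — Component impedances:
  R: Z = R = 63.9 Ω
  L: Z = jωL = j·6283·0.00185 = 0 + j11.62 Ω
  C: Z = 1/(jωC) = -j/(ω·C) = 0 - j1592 Ω
Step 3 — Parallel combination: 1/Z_total = 1/R + 1/L + 1/C; Z_total = 2.076 + j11.33 Ω = 11.52∠79.6° Ω.
Step 4 — Source phasor: V = 5∠-25.7° V = 4.505 - j2.168 V.
Step 5 — Ohm's law: I = V / Z_total = (4.505 - j2.168) / (2.076 + j11.33) = -0.1147 - j0.4187 A.
Step 6 — Convert to polar: |I| = 0.4341 A, ∠I = -105.3°.

I = 0.4341∠-105.3° A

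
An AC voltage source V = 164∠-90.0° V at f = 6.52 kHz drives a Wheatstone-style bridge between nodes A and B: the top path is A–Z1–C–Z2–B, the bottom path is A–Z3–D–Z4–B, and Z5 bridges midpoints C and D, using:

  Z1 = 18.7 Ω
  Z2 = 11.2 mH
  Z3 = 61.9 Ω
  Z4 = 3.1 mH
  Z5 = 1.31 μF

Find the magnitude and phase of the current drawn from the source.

Step 1 — Angular frequency: ω = 2π·f = 2π·6520 = 4.097e+04 rad/s.
Step 2 — Component impedances:
  Z1: Z = R = 18.7 Ω
  Z2: Z = jωL = j·4.097e+04·0.0112 = 0 + j458.8 Ω
  Z3: Z = R = 61.9 Ω
  Z4: Z = jωL = j·4.097e+04·0.0031 = 0 + j127 Ω
  Z5: Z = 1/(jωC) = -j/(ω·C) = 0 - j18.63 Ω
Step 3 — Bridge requires nodal analysis (the Z5 bridge couples midpoints C and D, so the two paths cannot be reduced to a simple series/parallel combination). Setting node B to ground and injecting 1 A at node A, the 3-node admittance system at A, C, D solves to V_A = Z_AB = 15.68 + j93.93 Ω = 95.23∠80.5° Ω.
Step 4 — Source phasor: V = 164∠-90.0° V = 0 - j164 V.
Step 5 — Ohm's law: I = V / Z_total = (0 - j164) / (15.68 + j93.93) = -1.699 - j0.2836 A.
Step 6 — Convert to polar: |I| = 1.722 A, ∠I = -170.5°.

I = 1.722∠-170.5° A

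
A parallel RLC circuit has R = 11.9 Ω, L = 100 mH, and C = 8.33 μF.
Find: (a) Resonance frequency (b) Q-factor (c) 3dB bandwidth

Step 1 — Resonance: ω₀ = 1/√(LC) = 1/√(0.1·8.33e-06) = 1096 rad/s.
Step 2 — f₀ = ω₀/(2π) = 174.4 Hz.
Step 3 — Parallel Q: Q = R/(ω₀L) = 11.9/(1096·0.1) = 0.1086.
Step 4 — Bandwidth: Δω = ω₀/Q = 1.009e+04 rad/s; BW = Δω/(2π) = 1606 Hz.

(a) f₀ = 174.4 Hz  (b) Q = 0.1086  (c) BW = 1606 Hz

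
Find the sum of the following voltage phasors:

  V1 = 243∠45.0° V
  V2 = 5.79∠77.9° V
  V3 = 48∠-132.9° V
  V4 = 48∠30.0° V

Step 1 — Convert each phasor to rectangular form:
  V1 = 243·(cos(45.0°) + j·sin(45.0°)) = 171.8 + j171.8 V
  V2 = 5.79·(cos(77.9°) + j·sin(77.9°)) = 1.214 + j5.661 V
  V3 = 48·(cos(-132.9°) + j·sin(-132.9°)) = -32.67 - j35.16 V
  V4 = 48·(cos(30.0°) + j·sin(30.0°)) = 41.57 + j24 V
Step 2 — Sum components: V_total = 181.9 + j166.3 V.
Step 3 — Convert to polar: |V_total| = 246.5 V, ∠V_total = 42.4°.

V_total = 246.5∠42.4° V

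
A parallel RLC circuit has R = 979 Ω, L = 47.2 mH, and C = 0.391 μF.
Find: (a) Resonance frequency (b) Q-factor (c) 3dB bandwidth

Step 1 — Resonance: ω₀ = 1/√(LC) = 1/√(0.0472·3.91e-07) = 7361 rad/s.
Step 2 — f₀ = ω₀/(2π) = 1172 Hz.
Step 3 — Parallel Q: Q = R/(ω₀L) = 979/(7361·0.0472) = 2.818.
Step 4 — Bandwidth: Δω = ω₀/Q = 2612 rad/s; BW = Δω/(2π) = 415.8 Hz.

(a) f₀ = 1172 Hz  (b) Q = 2.818  (c) BW = 415.8 Hz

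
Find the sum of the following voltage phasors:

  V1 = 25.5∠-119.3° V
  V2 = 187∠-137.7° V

Step 1 — Convert each phasor to rectangular form:
  V1 = 25.5·(cos(-119.3°) + j·sin(-119.3°)) = -12.48 - j22.24 V
  V2 = 187·(cos(-137.7°) + j·sin(-137.7°)) = -138.3 - j125.9 V
Step 2 — Sum components: V_total = -150.8 - j148.1 V.
Step 3 — Convert to polar: |V_total| = 211.3 V, ∠V_total = -135.5°.

V_total = 211.3∠-135.5° V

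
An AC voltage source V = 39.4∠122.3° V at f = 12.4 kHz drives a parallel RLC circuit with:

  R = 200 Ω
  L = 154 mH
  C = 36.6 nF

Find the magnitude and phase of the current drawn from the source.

Step 1 — Angular frequency: ω = 2π·f = 2π·1.24e+04 = 7.791e+04 rad/s.
Step 2 — Component impedances:
  R: Z = R = 200 Ω
  L: Z = jωL = j·7.791e+04·0.154 = 0 + j1.2e+04 Ω
  C: Z = 1/(jωC) = -j/(ω·C) = 0 - j350.7 Ω
Step 3 — Parallel combination: 1/Z_total = 1/R + 1/L + 1/C; Z_total = 153.1 - j84.75 Ω = 175∠-29.0° Ω.
Step 4 — Source phasor: V = 39.4∠122.3° V = -21.05 + j33.3 V.
Step 5 — Ohm's law: I = V / Z_total = (-21.05 + j33.3) / (153.1 - j84.75) = -0.1975 + j0.1082 A.
Step 6 — Convert to polar: |I| = 0.2252 A, ∠I = 151.3°.

I = 0.2252∠151.3° A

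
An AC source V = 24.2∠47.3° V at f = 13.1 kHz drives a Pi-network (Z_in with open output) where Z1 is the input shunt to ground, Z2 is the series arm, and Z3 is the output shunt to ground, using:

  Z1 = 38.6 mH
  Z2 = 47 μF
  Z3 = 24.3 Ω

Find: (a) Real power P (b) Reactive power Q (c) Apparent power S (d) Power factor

Step 1 — Angular frequency: ω = 2π·f = 2π·1.31e+04 = 8.231e+04 rad/s.
Step 2 — Component impedances:
  Z1: Z = jωL = j·8.231e+04·0.0386 = 0 + j3177 Ω
  Z2: Z = 1/(jωC) = -j/(ω·C) = 0 - j0.2585 Ω
  Z3: Z = R = 24.3 Ω
Step 3 — With open output, the series arm Z2 and the output shunt Z3 appear in series to ground: Z2 + Z3 = 24.3 - j0.2585 Ω.
Step 4 — Parallel with input shunt Z1: Z_in = Z1 || (Z2 + Z3) = 24.3 - j0.07263 Ω = 24.3∠-0.2° Ω.
Step 5 — Source phasor: V = 24.2∠47.3° V = 16.41 + j17.78 V.
Step 6 — Current: I = V / Z = 0.6731 + j0.7338 A = 0.9958∠47.5° A.
Step 7 — Complex power: S = V·I* = 24.1 - j0.07201 VA.
Step 8 — Real power: P = Re(S) = 24.1 W.
Step 9 — Reactive power: Q = Im(S) = -0.07201 VAR.
Step 10 — Apparent power: |S| = 24.1 VA.
Step 11 — Power factor: PF = P/|S| = 1 (leading).

(a) P = 24.1 W  (b) Q = -0.07201 VAR  (c) S = 24.1 VA  (d) PF = 1 (leading)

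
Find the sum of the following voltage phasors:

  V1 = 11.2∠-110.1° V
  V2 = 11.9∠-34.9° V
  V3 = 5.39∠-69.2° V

Step 1 — Convert each phasor to rectangular form:
  V1 = 11.2·(cos(-110.1°) + j·sin(-110.1°)) = -3.849 - j10.52 V
  V2 = 11.9·(cos(-34.9°) + j·sin(-34.9°)) = 9.76 - j6.809 V
  V3 = 5.39·(cos(-69.2°) + j·sin(-69.2°)) = 1.914 - j5.039 V
Step 2 — Sum components: V_total = 7.825 - j22.37 V.
Step 3 — Convert to polar: |V_total| = 23.69 V, ∠V_total = -70.7°.

V_total = 23.69∠-70.7° V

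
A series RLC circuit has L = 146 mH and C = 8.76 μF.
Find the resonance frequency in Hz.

Step 1 — Resonance condition Im(Z)=0 gives ω₀ = 1/√(LC).
Step 2 — ω₀ = 1/√(0.146·8.76e-06) = 884.2 rad/s.
Step 3 — f₀ = ω₀/(2π) = 140.7 Hz.

f₀ = 140.7 Hz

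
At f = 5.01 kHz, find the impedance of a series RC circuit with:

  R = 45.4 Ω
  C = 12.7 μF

Step 1 — Angular frequency: ω = 2π·f = 2π·5010 = 3.148e+04 rad/s.
Step 2 — Component impedances:
  R: Z = R = 45.4 Ω
  C: Z = 1/(jωC) = -j/(ω·C) = 0 - j2.501 Ω
Step 3 — Series combination: Z_total = R + C = 45.4 - j2.501 Ω = 45.47∠-3.2° Ω.

Z = 45.4 - j2.501 Ω = 45.47∠-3.2° Ω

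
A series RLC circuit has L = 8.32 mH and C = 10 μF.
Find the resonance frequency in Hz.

Step 1 — Resonance condition Im(Z)=0 gives ω₀ = 1/√(LC).
Step 2 — ω₀ = 1/√(0.00832·1e-05) = 3467 rad/s.
Step 3 — f₀ = ω₀/(2π) = 551.8 Hz.

f₀ = 551.8 Hz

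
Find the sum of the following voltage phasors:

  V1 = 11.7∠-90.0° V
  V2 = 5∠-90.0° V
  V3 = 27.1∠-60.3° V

Step 1 — Convert each phasor to rectangular form:
  V1 = 11.7·(cos(-90.0°) + j·sin(-90.0°)) = 0 - j11.7 V
  V2 = 5·(cos(-90.0°) + j·sin(-90.0°)) = 0 - j5 V
  V3 = 27.1·(cos(-60.3°) + j·sin(-60.3°)) = 13.43 - j23.54 V
Step 2 — Sum components: V_total = 13.43 - j40.24 V.
Step 3 — Convert to polar: |V_total| = 42.42 V, ∠V_total = -71.5°.

V_total = 42.42∠-71.5° V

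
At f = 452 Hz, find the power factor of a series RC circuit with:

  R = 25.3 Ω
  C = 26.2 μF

Step 1 — Angular frequency: ω = 2π·f = 2π·452 = 2840 rad/s.
Step 2 — Component impedances:
  R: Z = R = 25.3 Ω
  C: Z = 1/(jωC) = -j/(ω·C) = 0 - j13.44 Ω
Step 3 — Series combination: Z_total = R + C = 25.3 - j13.44 Ω = 28.65∠-28.0° Ω.
Step 4 — Power factor: PF = cos(φ) = Re(Z)/|Z| = 25.3/28.65 = 0.8831.
Step 5 — Type: Im(Z) = -13.44 ⇒ leading (phase φ = -28.0°).

PF = 0.8831 (leading, φ = -28.0°)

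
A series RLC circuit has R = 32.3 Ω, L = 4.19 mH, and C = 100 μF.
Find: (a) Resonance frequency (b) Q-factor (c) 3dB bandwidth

Step 1 — Resonance condition Im(Z)=0 gives ω₀ = 1/√(LC).
Step 2 — ω₀ = 1/√(0.00419·0.0001) = 1545 rad/s.
Step 3 — f₀ = ω₀/(2π) = 245.9 Hz.
Step 4 — Series Q: Q = ω₀L/R = 1545·0.00419/32.3 = 0.2004.
Step 5 — 3dB bandwidth: Δω = ω₀/Q = 7709 rad/s; BW = Δω/(2π) = 1227 Hz.

(a) f₀ = 245.9 Hz  (b) Q = 0.2004  (c) BW = 1227 Hz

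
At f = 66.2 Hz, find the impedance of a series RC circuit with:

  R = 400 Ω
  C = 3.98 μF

Step 1 — Angular frequency: ω = 2π·f = 2π·66.2 = 415.9 rad/s.
Step 2 — Component impedances:
  R: Z = R = 400 Ω
  C: Z = 1/(jωC) = -j/(ω·C) = 0 - j604.1 Ω
Step 3 — Series combination: Z_total = R + C = 400 - j604.1 Ω = 724.5∠-56.5° Ω.

Z = 400 - j604.1 Ω = 724.5∠-56.5° Ω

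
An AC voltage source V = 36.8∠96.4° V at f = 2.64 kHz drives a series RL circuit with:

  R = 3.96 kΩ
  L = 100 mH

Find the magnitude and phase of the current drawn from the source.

Step 1 — Angular frequency: ω = 2π·f = 2π·2640 = 1.659e+04 rad/s.
Step 2 — Component impedances:
  R: Z = R = 3960 Ω
  L: Z = jωL = j·1.659e+04·0.1 = 0 + j1659 Ω
Step 3 — Series combination: Z_total = R + L = 3960 + j1659 Ω = 4293∠22.7° Ω.
Step 4 — Source phasor: V = 36.8∠96.4° V = -4.102 + j36.57 V.
Step 5 — Ohm's law: I = V / Z_total = (-4.102 + j36.57) / (3960 + j1659) = 0.00241 + j0.008226 A.
Step 6 — Convert to polar: |I| = 0.008571 A, ∠I = 73.7°.

I = 0.008571∠73.7° A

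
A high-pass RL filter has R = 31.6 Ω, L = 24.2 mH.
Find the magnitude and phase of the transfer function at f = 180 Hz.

Step 1 — Angular frequency: ω = 2π·180 = 1131 rad/s.
Step 2 — Transfer function: H(jω) = jωL/(R + jωL).
Step 3 — Numerator jωL = j·27.37; denominator R + jωL = 31.6 + j27.37.
Step 4 — H = 0.4286 + j0.4949.
Step 5 — Magnitude: |H| = 0.6547 (-3.7 dB); phase: φ = 49.1°.

|H| = 0.6547 (-3.7 dB), φ = 49.1°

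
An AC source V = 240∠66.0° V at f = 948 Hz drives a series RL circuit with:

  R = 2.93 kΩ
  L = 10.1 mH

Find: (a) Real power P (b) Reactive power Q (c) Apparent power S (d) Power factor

Step 1 — Angular frequency: ω = 2π·f = 2π·948 = 5956 rad/s.
Step 2 — Component impedances:
  R: Z = R = 2930 Ω
  L: Z = jωL = j·5956·0.0101 = 0 + j60.16 Ω
Step 3 — Series combination: Z_total = R + L = 2930 + j60.16 Ω = 2931∠1.2° Ω.
Step 4 — Source phasor: V = 240∠66.0° V = 97.62 + j219.3 V.
Step 5 — Current: I = V / Z = 0.03484 + j0.07411 A = 0.08189∠64.8° A.
Step 6 — Complex power: S = V·I* = 19.65 + j0.4035 VA.
Step 7 — Real power: P = Re(S) = 19.65 W.
Step 8 — Reactive power: Q = Im(S) = 0.4035 VAR.
Step 9 — Apparent power: |S| = 19.65 VA.
Step 10 — Power factor: PF = P/|S| = 0.9998 (lagging).

(a) P = 19.65 W  (b) Q = 0.4035 VAR  (c) S = 19.65 VA  (d) PF = 0.9998 (lagging)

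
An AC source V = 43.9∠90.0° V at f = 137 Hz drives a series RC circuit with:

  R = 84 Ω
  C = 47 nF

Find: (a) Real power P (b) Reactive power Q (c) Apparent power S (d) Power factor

Step 1 — Angular frequency: ω = 2π·f = 2π·137 = 860.8 rad/s.
Step 2 — Component impedances:
  R: Z = R = 84 Ω
  C: Z = 1/(jωC) = -j/(ω·C) = 0 - j2.472e+04 Ω
Step 3 — Series combination: Z_total = R + C = 84 - j2.472e+04 Ω = 2.472e+04∠-89.8° Ω.
Step 4 — Source phasor: V = 43.9∠90.0° V = 0 + j43.9 V.
Step 5 — Current: I = V / Z = -0.001776 + j6.036e-06 A = 0.001776∠179.8° A.
Step 6 — Complex power: S = V·I* = 0.000265 - j0.07797 VA.
Step 7 — Real power: P = Re(S) = 0.000265 W.
Step 8 — Reactive power: Q = Im(S) = -0.07797 VAR.
Step 9 — Apparent power: |S| = 0.07797 VA.
Step 10 — Power factor: PF = P/|S| = 0.003398 (leading).

(a) P = 0.000265 W  (b) Q = -0.07797 VAR  (c) S = 0.07797 VA  (d) PF = 0.003398 (leading)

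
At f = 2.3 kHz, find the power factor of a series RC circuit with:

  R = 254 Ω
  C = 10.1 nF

Step 1 — Angular frequency: ω = 2π·f = 2π·2300 = 1.445e+04 rad/s.
Step 2 — Component impedances:
  R: Z = R = 254 Ω
  C: Z = 1/(jωC) = -j/(ω·C) = 0 - j6851 Ω
Step 3 — Series combination: Z_total = R + C = 254 - j6851 Ω = 6856∠-87.9° Ω.
Step 4 — Power factor: PF = cos(φ) = Re(Z)/|Z| = 254/6856 = 0.03705.
Step 5 — Type: Im(Z) = -6851 ⇒ leading (phase φ = -87.9°).

PF = 0.03705 (leading, φ = -87.9°)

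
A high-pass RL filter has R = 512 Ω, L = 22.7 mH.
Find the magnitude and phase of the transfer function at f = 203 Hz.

Step 1 — Angular frequency: ω = 2π·203 = 1275 rad/s.
Step 2 — Transfer function: H(jω) = jωL/(R + jωL).
Step 3 — Numerator jωL = j·28.95; denominator R + jωL = 512 + j28.95.
Step 4 — H = 0.003188 + j0.05637.
Step 5 — Magnitude: |H| = 0.05646 (-25.0 dB); phase: φ = 86.8°.

|H| = 0.05646 (-25.0 dB), φ = 86.8°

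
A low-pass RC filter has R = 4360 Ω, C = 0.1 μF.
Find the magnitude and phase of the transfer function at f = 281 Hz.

Step 1 — Angular frequency: ω = 2π·281 = 1766 rad/s.
Step 2 — Transfer function: H(jω) = 1/(1 + jωRC).
Step 3 — Denominator: 1 + jωRC = 1 + j·1766·4360·1e-07 = 1 + j0.7698.
Step 4 — H = 0.6279 - j0.4834.
Step 5 — Magnitude: |H| = 0.7924 (-2.0 dB); phase: φ = -37.6°.

|H| = 0.7924 (-2.0 dB), φ = -37.6°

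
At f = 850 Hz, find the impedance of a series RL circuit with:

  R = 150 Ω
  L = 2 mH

Step 1 — Angular frequency: ω = 2π·f = 2π·850 = 5341 rad/s.
Step 2 — Component impedances:
  R: Z = R = 150 Ω
  L: Z = jωL = j·5341·0.002 = 0 + j10.68 Ω
Step 3 — Series combination: Z_total = R + L = 150 + j10.68 Ω = 150.4∠4.1° Ω.

Z = 150 + j10.68 Ω = 150.4∠4.1° Ω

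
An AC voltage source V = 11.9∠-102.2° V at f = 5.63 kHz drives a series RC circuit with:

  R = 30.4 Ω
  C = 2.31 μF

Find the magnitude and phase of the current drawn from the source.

Step 1 — Angular frequency: ω = 2π·f = 2π·5630 = 3.537e+04 rad/s.
Step 2 — Component impedances:
  R: Z = R = 30.4 Ω
  C: Z = 1/(jωC) = -j/(ω·C) = 0 - j12.24 Ω
Step 3 — Series combination: Z_total = R + C = 30.4 - j12.24 Ω = 32.77∠-21.9° Ω.
Step 4 — Source phasor: V = 11.9∠-102.2° V = -2.515 - j11.63 V.
Step 5 — Ohm's law: I = V / Z_total = (-2.515 - j11.63) / (30.4 - j12.24) = 0.06136 - j0.3579 A.
Step 6 — Convert to polar: |I| = 0.3631 A, ∠I = -80.3°.

I = 0.3631∠-80.3° A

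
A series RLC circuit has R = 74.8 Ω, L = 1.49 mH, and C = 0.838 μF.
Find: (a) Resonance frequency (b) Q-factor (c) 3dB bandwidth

Step 1 — Resonance: ω₀ = 1/√(LC) = 1/√(0.00149·8.38e-07) = 2.83e+04 rad/s.
Step 2 — f₀ = ω₀/(2π) = 4504 Hz.
Step 3 — Series Q: Q = ω₀L/R = 2.83e+04·0.00149/74.8 = 0.5637.
Step 4 — Bandwidth: Δω = ω₀/Q = 5.02e+04 rad/s; BW = Δω/(2π) = 7990 Hz.

(a) f₀ = 4504 Hz  (b) Q = 0.5637  (c) BW = 7990 Hz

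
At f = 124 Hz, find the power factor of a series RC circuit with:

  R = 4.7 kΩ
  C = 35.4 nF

Step 1 — Angular frequency: ω = 2π·f = 2π·124 = 779.1 rad/s.
Step 2 — Component impedances:
  R: Z = R = 4700 Ω
  C: Z = 1/(jωC) = -j/(ω·C) = 0 - j3.626e+04 Ω
Step 3 — Series combination: Z_total = R + C = 4700 - j3.626e+04 Ω = 3.656e+04∠-82.6° Ω.
Step 4 — Power factor: PF = cos(φ) = Re(Z)/|Z| = 4700/3.656e+04 = 0.1286.
Step 5 — Type: Im(Z) = -3.626e+04 ⇒ leading (phase φ = -82.6°).

PF = 0.1286 (leading, φ = -82.6°)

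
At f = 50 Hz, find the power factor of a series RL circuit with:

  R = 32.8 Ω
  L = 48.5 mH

Step 1 — Angular frequency: ω = 2π·f = 2π·50 = 314.2 rad/s.
Step 2 — Component impedances:
  R: Z = R = 32.8 Ω
  L: Z = jωL = j·314.2·0.0485 = 0 + j15.24 Ω
Step 3 — Series combination: Z_total = R + L = 32.8 + j15.24 Ω = 36.17∠24.9° Ω.
Step 4 — Power factor: PF = cos(φ) = Re(Z)/|Z| = 32.8/36.166 = 0.9069.
Step 5 — Type: Im(Z) = 15.24 ⇒ lagging (phase φ = 24.9°).

PF = 0.9069 (lagging, φ = 24.9°)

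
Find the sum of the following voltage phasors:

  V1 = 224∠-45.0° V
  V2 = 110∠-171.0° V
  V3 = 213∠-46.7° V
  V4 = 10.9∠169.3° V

Step 1 — Convert each phasor to rectangular form:
  V1 = 224·(cos(-45.0°) + j·sin(-45.0°)) = 158.4 - j158.4 V
  V2 = 110·(cos(-171.0°) + j·sin(-171.0°)) = -108.6 - j17.21 V
  V3 = 213·(cos(-46.7°) + j·sin(-46.7°)) = 146.1 - j155 V
  V4 = 10.9·(cos(169.3°) + j·sin(169.3°)) = -10.71 + j2.024 V
Step 2 — Sum components: V_total = 185.1 - j328.6 V.
Step 3 — Convert to polar: |V_total| = 377.1 V, ∠V_total = -60.6°.

V_total = 377.1∠-60.6° V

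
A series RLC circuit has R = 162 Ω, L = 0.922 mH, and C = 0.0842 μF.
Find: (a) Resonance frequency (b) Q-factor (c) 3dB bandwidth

Step 1 — Resonance: ω₀ = 1/√(LC) = 1/√(0.000922·8.42e-08) = 1.135e+05 rad/s.
Step 2 — f₀ = ω₀/(2π) = 1.806e+04 Hz.
Step 3 — Series Q: Q = ω₀L/R = 1.135e+05·0.000922/162 = 0.6459.
Step 4 — Bandwidth: Δω = ω₀/Q = 1.757e+05 rad/s; BW = Δω/(2π) = 2.796e+04 Hz.

(a) f₀ = 1.806e+04 Hz  (b) Q = 0.6459  (c) BW = 2.796e+04 Hz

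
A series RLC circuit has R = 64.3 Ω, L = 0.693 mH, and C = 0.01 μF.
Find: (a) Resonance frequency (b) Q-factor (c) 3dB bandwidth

Step 1 — Resonance: ω₀ = 1/√(LC) = 1/√(0.000693·1e-08) = 3.799e+05 rad/s.
Step 2 — f₀ = ω₀/(2π) = 6.046e+04 Hz.
Step 3 — Series Q: Q = ω₀L/R = 3.799e+05·0.000693/64.3 = 4.094.
Step 4 — Bandwidth: Δω = ω₀/Q = 9.278e+04 rad/s; BW = Δω/(2π) = 1.477e+04 Hz.

(a) f₀ = 6.046e+04 Hz  (b) Q = 4.094  (c) BW = 1.477e+04 Hz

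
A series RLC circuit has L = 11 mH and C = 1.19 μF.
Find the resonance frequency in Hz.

Step 1 — Resonance condition Im(Z)=0 gives ω₀ = 1/√(LC).
Step 2 — ω₀ = 1/√(0.011·1.19e-06) = 8740 rad/s.
Step 3 — f₀ = ω₀/(2π) = 1391 Hz.

f₀ = 1391 Hz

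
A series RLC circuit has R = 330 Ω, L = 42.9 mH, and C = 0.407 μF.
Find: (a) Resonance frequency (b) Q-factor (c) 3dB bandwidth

Step 1 — Resonance: ω₀ = 1/√(LC) = 1/√(0.0429·4.07e-07) = 7568 rad/s.
Step 2 — f₀ = ω₀/(2π) = 1204 Hz.
Step 3 — Series Q: Q = ω₀L/R = 7568·0.0429/330 = 0.9838.
Step 4 — Bandwidth: Δω = ω₀/Q = 7692 rad/s; BW = Δω/(2π) = 1224 Hz.

(a) f₀ = 1204 Hz  (b) Q = 0.9838  (c) BW = 1224 Hz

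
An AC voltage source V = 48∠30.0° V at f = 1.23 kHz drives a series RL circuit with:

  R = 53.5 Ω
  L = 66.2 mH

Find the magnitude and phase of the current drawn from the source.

Step 1 — Angular frequency: ω = 2π·f = 2π·1230 = 7728 rad/s.
Step 2 — Component impedances:
  R: Z = R = 53.5 Ω
  L: Z = jωL = j·7728·0.0662 = 0 + j511.6 Ω
Step 3 — Series combination: Z_total = R + L = 53.5 + j511.6 Ω = 514.4∠84.0° Ω.
Step 4 — Source phasor: V = 48∠30.0° V = 41.57 + j24 V.
Step 5 — Ohm's law: I = V / Z_total = (41.57 + j24) / (53.5 + j511.6) = 0.05481 - j0.07552 A.
Step 6 — Convert to polar: |I| = 0.09331 A, ∠I = -54.0°.

I = 0.09331∠-54.0° A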